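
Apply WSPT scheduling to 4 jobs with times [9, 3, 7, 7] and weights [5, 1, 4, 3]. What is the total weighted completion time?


Compute p/w ratios and sort ascending (WSPT): [(7, 4), (9, 5), (7, 3), (3, 1)]
Compute weighted completion times:
  Job (p=7,w=4): C=7, w*C=4*7=28
  Job (p=9,w=5): C=16, w*C=5*16=80
  Job (p=7,w=3): C=23, w*C=3*23=69
  Job (p=3,w=1): C=26, w*C=1*26=26
Total weighted completion time = 203

203


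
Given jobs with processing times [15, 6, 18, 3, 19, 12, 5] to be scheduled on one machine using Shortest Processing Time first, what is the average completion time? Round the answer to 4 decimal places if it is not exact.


Sort jobs by processing time (SPT order): [3, 5, 6, 12, 15, 18, 19]
Compute completion times sequentially:
  Job 1: processing = 3, completes at 3
  Job 2: processing = 5, completes at 8
  Job 3: processing = 6, completes at 14
  Job 4: processing = 12, completes at 26
  Job 5: processing = 15, completes at 41
  Job 6: processing = 18, completes at 59
  Job 7: processing = 19, completes at 78
Sum of completion times = 229
Average completion time = 229/7 = 32.7143

32.7143


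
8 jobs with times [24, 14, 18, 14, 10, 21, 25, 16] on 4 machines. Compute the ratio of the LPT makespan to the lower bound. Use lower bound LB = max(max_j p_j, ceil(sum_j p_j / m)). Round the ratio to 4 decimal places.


LPT order: [25, 24, 21, 18, 16, 14, 14, 10]
Machine loads after assignment: [35, 38, 35, 34]
LPT makespan = 38
Lower bound = max(max_job, ceil(total/4)) = max(25, 36) = 36
Ratio = 38 / 36 = 1.0556

1.0556


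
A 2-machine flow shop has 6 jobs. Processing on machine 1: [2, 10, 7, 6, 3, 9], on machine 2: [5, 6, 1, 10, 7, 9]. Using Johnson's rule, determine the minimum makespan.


Apply Johnson's rule:
  Group 1 (a <= b): [(1, 2, 5), (5, 3, 7), (4, 6, 10), (6, 9, 9)]
  Group 2 (a > b): [(2, 10, 6), (3, 7, 1)]
Optimal job order: [1, 5, 4, 6, 2, 3]
Schedule:
  Job 1: M1 done at 2, M2 done at 7
  Job 5: M1 done at 5, M2 done at 14
  Job 4: M1 done at 11, M2 done at 24
  Job 6: M1 done at 20, M2 done at 33
  Job 2: M1 done at 30, M2 done at 39
  Job 3: M1 done at 37, M2 done at 40
Makespan = 40

40


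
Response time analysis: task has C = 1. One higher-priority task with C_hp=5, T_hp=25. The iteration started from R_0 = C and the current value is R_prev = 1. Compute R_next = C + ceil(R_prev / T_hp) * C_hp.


R_next = C + ceil(R_prev / T_hp) * C_hp
ceil(1 / 25) = ceil(0.04) = 1
Interference = 1 * 5 = 5
R_next = 1 + 5 = 6

6


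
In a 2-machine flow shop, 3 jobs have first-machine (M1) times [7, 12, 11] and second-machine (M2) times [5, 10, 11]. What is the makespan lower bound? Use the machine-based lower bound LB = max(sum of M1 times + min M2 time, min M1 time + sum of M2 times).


LB1 = sum(M1 times) + min(M2 times) = 30 + 5 = 35
LB2 = min(M1 times) + sum(M2 times) = 7 + 26 = 33
Lower bound = max(LB1, LB2) = max(35, 33) = 35

35


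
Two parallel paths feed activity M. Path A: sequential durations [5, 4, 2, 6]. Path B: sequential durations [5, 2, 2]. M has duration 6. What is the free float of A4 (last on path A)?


ES(A4) = sum of predecessors on chain A = 11
EF(A4) = ES + duration = 11 + 6 = 17
Successor of A4 is M. ES(M) = max(sum(A), sum(B)) = max(17, 9) = 17
Free float = ES(successor) - EF(current) = 17 - 17 = 0

0


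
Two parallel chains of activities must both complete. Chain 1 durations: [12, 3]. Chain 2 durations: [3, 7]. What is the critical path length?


Path A total = 12 + 3 = 15
Path B total = 3 + 7 = 10
Critical path = longest path = max(15, 10) = 15

15


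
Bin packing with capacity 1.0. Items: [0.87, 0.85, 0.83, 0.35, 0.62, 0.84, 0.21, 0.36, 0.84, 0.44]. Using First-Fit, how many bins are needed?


Place items sequentially using First-Fit:
  Item 0.87 -> new Bin 1
  Item 0.85 -> new Bin 2
  Item 0.83 -> new Bin 3
  Item 0.35 -> new Bin 4
  Item 0.62 -> Bin 4 (now 0.97)
  Item 0.84 -> new Bin 5
  Item 0.21 -> new Bin 6
  Item 0.36 -> Bin 6 (now 0.57)
  Item 0.84 -> new Bin 7
  Item 0.44 -> new Bin 8
Total bins used = 8

8


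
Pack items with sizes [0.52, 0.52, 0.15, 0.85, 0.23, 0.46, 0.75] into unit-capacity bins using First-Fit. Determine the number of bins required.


Place items sequentially using First-Fit:
  Item 0.52 -> new Bin 1
  Item 0.52 -> new Bin 2
  Item 0.15 -> Bin 1 (now 0.67)
  Item 0.85 -> new Bin 3
  Item 0.23 -> Bin 1 (now 0.9)
  Item 0.46 -> Bin 2 (now 0.98)
  Item 0.75 -> new Bin 4
Total bins used = 4

4


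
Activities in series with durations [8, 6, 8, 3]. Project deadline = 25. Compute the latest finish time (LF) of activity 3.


LF(activity 3) = deadline - sum of successor durations
Successors: activities 4 through 4 with durations [3]
Sum of successor durations = 3
LF = 25 - 3 = 22

22


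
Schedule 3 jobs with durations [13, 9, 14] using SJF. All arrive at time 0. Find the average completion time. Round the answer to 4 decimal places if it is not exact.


SJF order (ascending): [9, 13, 14]
Completion times:
  Job 1: burst=9, C=9
  Job 2: burst=13, C=22
  Job 3: burst=14, C=36
Average completion = 67/3 = 22.3333

22.3333


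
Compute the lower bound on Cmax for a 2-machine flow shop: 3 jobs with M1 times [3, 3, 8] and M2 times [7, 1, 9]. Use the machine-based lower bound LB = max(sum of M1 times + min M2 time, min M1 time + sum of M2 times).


LB1 = sum(M1 times) + min(M2 times) = 14 + 1 = 15
LB2 = min(M1 times) + sum(M2 times) = 3 + 17 = 20
Lower bound = max(LB1, LB2) = max(15, 20) = 20

20


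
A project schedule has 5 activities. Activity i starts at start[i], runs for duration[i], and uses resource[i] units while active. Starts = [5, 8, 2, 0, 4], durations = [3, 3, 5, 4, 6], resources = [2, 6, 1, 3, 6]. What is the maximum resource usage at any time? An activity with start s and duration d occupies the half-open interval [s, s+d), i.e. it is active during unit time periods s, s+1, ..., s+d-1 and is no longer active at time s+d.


Each activity i is active on [start_i, start_i + duration_i).
Compute total resource usage per time slot:
  t=0: active resources = [3], total = 3
  t=1: active resources = [3], total = 3
  t=2: active resources = [1, 3], total = 4
  t=3: active resources = [1, 3], total = 4
  t=4: active resources = [1, 6], total = 7
  t=5: active resources = [2, 1, 6], total = 9
  t=6: active resources = [2, 1, 6], total = 9
  t=7: active resources = [2, 6], total = 8
  t=8: active resources = [6, 6], total = 12
  t=9: active resources = [6, 6], total = 12
  t=10: active resources = [6], total = 6
Peak resource demand = 12

12


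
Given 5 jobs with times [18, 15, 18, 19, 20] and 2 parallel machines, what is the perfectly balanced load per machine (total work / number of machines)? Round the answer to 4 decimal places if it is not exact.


Total processing time = 18 + 15 + 18 + 19 + 20 = 90
Number of machines = 2
Ideal balanced load = 90 / 2 = 45.0

45.0


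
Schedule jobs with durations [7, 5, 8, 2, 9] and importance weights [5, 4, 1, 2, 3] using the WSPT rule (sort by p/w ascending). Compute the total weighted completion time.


Compute p/w ratios and sort ascending (WSPT): [(2, 2), (5, 4), (7, 5), (9, 3), (8, 1)]
Compute weighted completion times:
  Job (p=2,w=2): C=2, w*C=2*2=4
  Job (p=5,w=4): C=7, w*C=4*7=28
  Job (p=7,w=5): C=14, w*C=5*14=70
  Job (p=9,w=3): C=23, w*C=3*23=69
  Job (p=8,w=1): C=31, w*C=1*31=31
Total weighted completion time = 202

202


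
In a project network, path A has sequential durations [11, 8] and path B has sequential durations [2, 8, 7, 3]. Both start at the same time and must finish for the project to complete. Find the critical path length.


Path A total = 11 + 8 = 19
Path B total = 2 + 8 + 7 + 3 = 20
Critical path = longest path = max(19, 20) = 20

20


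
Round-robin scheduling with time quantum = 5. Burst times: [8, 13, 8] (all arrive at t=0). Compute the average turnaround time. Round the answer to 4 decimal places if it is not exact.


Time quantum = 5
Execution trace:
  J1 runs 5 units, time = 5
  J2 runs 5 units, time = 10
  J3 runs 5 units, time = 15
  J1 runs 3 units, time = 18
  J2 runs 5 units, time = 23
  J3 runs 3 units, time = 26
  J2 runs 3 units, time = 29
Finish times: [18, 29, 26]
Average turnaround = 73/3 = 24.3333

24.3333


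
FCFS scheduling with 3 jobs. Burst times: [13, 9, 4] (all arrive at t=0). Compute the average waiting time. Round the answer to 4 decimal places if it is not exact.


FCFS order (as given): [13, 9, 4]
Waiting times:
  Job 1: wait = 0
  Job 2: wait = 13
  Job 3: wait = 22
Sum of waiting times = 35
Average waiting time = 35/3 = 11.6667

11.6667


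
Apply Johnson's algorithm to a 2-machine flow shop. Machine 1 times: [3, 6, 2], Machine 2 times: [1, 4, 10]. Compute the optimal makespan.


Apply Johnson's rule:
  Group 1 (a <= b): [(3, 2, 10)]
  Group 2 (a > b): [(2, 6, 4), (1, 3, 1)]
Optimal job order: [3, 2, 1]
Schedule:
  Job 3: M1 done at 2, M2 done at 12
  Job 2: M1 done at 8, M2 done at 16
  Job 1: M1 done at 11, M2 done at 17
Makespan = 17

17


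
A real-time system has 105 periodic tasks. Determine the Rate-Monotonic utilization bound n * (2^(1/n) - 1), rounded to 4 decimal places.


Compute 2^(1/105) = 1.0066232390
Subtract 1: 1.0066232390 - 1 = 0.0066232390
Multiply by n: 105 * 0.0066232390 = 0.6954400950
Round to 4 dp: 0.6954

0.6954


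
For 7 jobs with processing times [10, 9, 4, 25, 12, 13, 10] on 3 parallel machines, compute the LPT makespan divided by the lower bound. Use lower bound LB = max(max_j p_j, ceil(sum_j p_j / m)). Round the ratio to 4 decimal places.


LPT order: [25, 13, 12, 10, 10, 9, 4]
Machine loads after assignment: [25, 27, 31]
LPT makespan = 31
Lower bound = max(max_job, ceil(total/3)) = max(25, 28) = 28
Ratio = 31 / 28 = 1.1071

1.1071


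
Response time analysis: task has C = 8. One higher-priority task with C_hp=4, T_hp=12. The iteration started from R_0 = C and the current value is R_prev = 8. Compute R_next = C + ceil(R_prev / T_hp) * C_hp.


R_next = C + ceil(R_prev / T_hp) * C_hp
ceil(8 / 12) = ceil(0.6667) = 1
Interference = 1 * 4 = 4
R_next = 8 + 4 = 12

12


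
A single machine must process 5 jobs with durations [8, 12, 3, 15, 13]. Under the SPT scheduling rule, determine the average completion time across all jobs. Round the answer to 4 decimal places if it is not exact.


Sort jobs by processing time (SPT order): [3, 8, 12, 13, 15]
Compute completion times sequentially:
  Job 1: processing = 3, completes at 3
  Job 2: processing = 8, completes at 11
  Job 3: processing = 12, completes at 23
  Job 4: processing = 13, completes at 36
  Job 5: processing = 15, completes at 51
Sum of completion times = 124
Average completion time = 124/5 = 24.8

24.8


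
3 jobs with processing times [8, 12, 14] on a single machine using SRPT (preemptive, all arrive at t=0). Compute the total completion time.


Since all jobs arrive at t=0, SRPT equals SPT ordering.
SPT order: [8, 12, 14]
Completion times:
  Job 1: p=8, C=8
  Job 2: p=12, C=20
  Job 3: p=14, C=34
Total completion time = 8 + 20 + 34 = 62

62


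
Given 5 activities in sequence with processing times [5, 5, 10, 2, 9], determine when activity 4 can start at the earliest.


Activity 4 starts after activities 1 through 3 complete.
Predecessor durations: [5, 5, 10]
ES = 5 + 5 + 10 = 20

20


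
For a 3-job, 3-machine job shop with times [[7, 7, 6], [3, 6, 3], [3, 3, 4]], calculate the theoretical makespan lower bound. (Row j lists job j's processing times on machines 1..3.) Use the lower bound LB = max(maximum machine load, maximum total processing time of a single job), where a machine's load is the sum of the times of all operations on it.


Machine loads:
  Machine 1: 7 + 3 + 3 = 13
  Machine 2: 7 + 6 + 3 = 16
  Machine 3: 6 + 3 + 4 = 13
Max machine load = 16
Job totals:
  Job 1: 20
  Job 2: 12
  Job 3: 10
Max job total = 20
Lower bound = max(16, 20) = 20

20


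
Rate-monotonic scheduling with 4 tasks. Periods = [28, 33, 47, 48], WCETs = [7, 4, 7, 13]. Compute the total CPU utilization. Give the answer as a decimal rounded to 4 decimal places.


Compute individual utilizations (exact fractions):
  Task 1: C/T = 7/28 = 1/4 (approx. 0.25)
  Task 2: C/T = 4/33 (approx. 0.1212)
  Task 3: C/T = 7/47 (approx. 0.1489)
  Task 4: C/T = 13/48 (approx. 0.2708)
Total utilization U = 1/4 + 4/33 + 7/47 + 13/48 = 6543/8272
Rounded to 4 decimal places: U = 0.7910
RM (Liu & Layland) bound for 4 tasks = 0.756828; compare with U = 6543/8272 (approx. 0.790982)
bound < U <= 1, so the RM sufficient condition is not met (inconclusive; an exact test such as response-time analysis is needed).

0.7910


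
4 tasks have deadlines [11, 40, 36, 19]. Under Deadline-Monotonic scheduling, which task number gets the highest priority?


Sort tasks by relative deadline (ascending):
  Task 1: deadline = 11
  Task 4: deadline = 19
  Task 3: deadline = 36
  Task 2: deadline = 40
Priority order (highest first): [1, 4, 3, 2]
Highest priority task = 1

1


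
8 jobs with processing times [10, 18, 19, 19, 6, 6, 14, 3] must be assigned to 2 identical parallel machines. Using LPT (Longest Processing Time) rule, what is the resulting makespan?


Sort jobs in decreasing order (LPT): [19, 19, 18, 14, 10, 6, 6, 3]
Assign each job to the least loaded machine:
  Machine 1: jobs [19, 18, 6, 6], load = 49
  Machine 2: jobs [19, 14, 10, 3], load = 46
Makespan = max load = 49

49


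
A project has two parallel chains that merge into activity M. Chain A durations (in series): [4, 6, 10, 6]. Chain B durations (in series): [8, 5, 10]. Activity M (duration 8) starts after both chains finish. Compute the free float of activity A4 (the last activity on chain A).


ES(A4) = sum of predecessors on chain A = 20
EF(A4) = ES + duration = 20 + 6 = 26
Successor of A4 is M. ES(M) = max(sum(A), sum(B)) = max(26, 23) = 26
Free float = ES(successor) - EF(current) = 26 - 26 = 0

0


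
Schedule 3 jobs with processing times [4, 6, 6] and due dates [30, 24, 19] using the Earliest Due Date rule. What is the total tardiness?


Sort by due date (EDD order): [(6, 19), (6, 24), (4, 30)]
Compute completion times and tardiness:
  Job 1: p=6, d=19, C=6, tardiness=max(0,6-19)=0
  Job 2: p=6, d=24, C=12, tardiness=max(0,12-24)=0
  Job 3: p=4, d=30, C=16, tardiness=max(0,16-30)=0
Total tardiness = 0

0


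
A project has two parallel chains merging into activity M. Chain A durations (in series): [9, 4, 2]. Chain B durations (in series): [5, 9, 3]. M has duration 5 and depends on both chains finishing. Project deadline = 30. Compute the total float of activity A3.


Forward pass: ES(A3) = sum of predecessors on chain A = 13
EF = ES + duration = 13 + 2 = 15
Backward pass: LF(M) = deadline = 30; LS(M) = 30 - 5 = 25
LF(A3) = LS(M) - sum(successors on chain A) = 25 - 0 = 25
LS = LF - duration = 25 - 2 = 23
Total float = LS - ES = 23 - 13 = 10

10


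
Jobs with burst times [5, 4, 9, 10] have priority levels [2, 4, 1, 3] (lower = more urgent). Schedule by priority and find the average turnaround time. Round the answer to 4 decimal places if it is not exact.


Sort by priority (ascending = highest first):
Order: [(1, 9), (2, 5), (3, 10), (4, 4)]
Completion times:
  Priority 1, burst=9, C=9
  Priority 2, burst=5, C=14
  Priority 3, burst=10, C=24
  Priority 4, burst=4, C=28
Average turnaround = 75/4 = 18.75

18.75


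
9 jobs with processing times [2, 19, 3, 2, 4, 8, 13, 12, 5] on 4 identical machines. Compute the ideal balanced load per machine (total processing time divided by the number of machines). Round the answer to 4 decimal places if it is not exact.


Total processing time = 2 + 19 + 3 + 2 + 4 + 8 + 13 + 12 + 5 = 68
Number of machines = 4
Ideal balanced load = 68 / 4 = 17.0

17.0


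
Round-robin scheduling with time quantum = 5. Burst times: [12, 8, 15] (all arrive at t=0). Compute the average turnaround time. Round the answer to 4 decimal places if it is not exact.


Time quantum = 5
Execution trace:
  J1 runs 5 units, time = 5
  J2 runs 5 units, time = 10
  J3 runs 5 units, time = 15
  J1 runs 5 units, time = 20
  J2 runs 3 units, time = 23
  J3 runs 5 units, time = 28
  J1 runs 2 units, time = 30
  J3 runs 5 units, time = 35
Finish times: [30, 23, 35]
Average turnaround = 88/3 = 29.3333

29.3333


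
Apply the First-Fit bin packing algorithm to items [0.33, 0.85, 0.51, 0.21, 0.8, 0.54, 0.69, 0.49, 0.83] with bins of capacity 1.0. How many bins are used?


Place items sequentially using First-Fit:
  Item 0.33 -> new Bin 1
  Item 0.85 -> new Bin 2
  Item 0.51 -> Bin 1 (now 0.84)
  Item 0.21 -> new Bin 3
  Item 0.8 -> new Bin 4
  Item 0.54 -> Bin 3 (now 0.75)
  Item 0.69 -> new Bin 5
  Item 0.49 -> new Bin 6
  Item 0.83 -> new Bin 7
Total bins used = 7

7


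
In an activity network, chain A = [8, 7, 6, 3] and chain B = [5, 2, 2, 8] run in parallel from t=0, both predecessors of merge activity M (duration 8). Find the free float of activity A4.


ES(A4) = sum of predecessors on chain A = 21
EF(A4) = ES + duration = 21 + 3 = 24
Successor of A4 is M. ES(M) = max(sum(A), sum(B)) = max(24, 17) = 24
Free float = ES(successor) - EF(current) = 24 - 24 = 0

0


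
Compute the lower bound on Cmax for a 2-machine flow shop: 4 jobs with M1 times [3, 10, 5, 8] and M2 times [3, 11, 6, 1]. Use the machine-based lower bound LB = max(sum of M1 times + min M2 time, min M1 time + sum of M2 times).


LB1 = sum(M1 times) + min(M2 times) = 26 + 1 = 27
LB2 = min(M1 times) + sum(M2 times) = 3 + 21 = 24
Lower bound = max(LB1, LB2) = max(27, 24) = 27

27


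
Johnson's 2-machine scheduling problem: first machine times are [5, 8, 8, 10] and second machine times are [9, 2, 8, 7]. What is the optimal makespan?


Apply Johnson's rule:
  Group 1 (a <= b): [(1, 5, 9), (3, 8, 8)]
  Group 2 (a > b): [(4, 10, 7), (2, 8, 2)]
Optimal job order: [1, 3, 4, 2]
Schedule:
  Job 1: M1 done at 5, M2 done at 14
  Job 3: M1 done at 13, M2 done at 22
  Job 4: M1 done at 23, M2 done at 30
  Job 2: M1 done at 31, M2 done at 33
Makespan = 33

33


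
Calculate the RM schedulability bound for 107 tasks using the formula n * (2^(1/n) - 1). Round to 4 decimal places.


Compute 2^(1/107) = 1.0064990387
Subtract 1: 1.0064990387 - 1 = 0.0064990387
Multiply by n: 107 * 0.0064990387 = 0.6953971409
Round to 4 dp: 0.6954

0.6954


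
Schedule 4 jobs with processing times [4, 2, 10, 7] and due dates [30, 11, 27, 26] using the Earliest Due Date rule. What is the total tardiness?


Sort by due date (EDD order): [(2, 11), (7, 26), (10, 27), (4, 30)]
Compute completion times and tardiness:
  Job 1: p=2, d=11, C=2, tardiness=max(0,2-11)=0
  Job 2: p=7, d=26, C=9, tardiness=max(0,9-26)=0
  Job 3: p=10, d=27, C=19, tardiness=max(0,19-27)=0
  Job 4: p=4, d=30, C=23, tardiness=max(0,23-30)=0
Total tardiness = 0

0


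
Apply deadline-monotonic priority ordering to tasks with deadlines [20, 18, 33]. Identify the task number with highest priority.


Sort tasks by relative deadline (ascending):
  Task 2: deadline = 18
  Task 1: deadline = 20
  Task 3: deadline = 33
Priority order (highest first): [2, 1, 3]
Highest priority task = 2

2


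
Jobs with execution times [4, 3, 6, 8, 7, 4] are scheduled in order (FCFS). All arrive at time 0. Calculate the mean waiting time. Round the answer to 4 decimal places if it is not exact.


FCFS order (as given): [4, 3, 6, 8, 7, 4]
Waiting times:
  Job 1: wait = 0
  Job 2: wait = 4
  Job 3: wait = 7
  Job 4: wait = 13
  Job 5: wait = 21
  Job 6: wait = 28
Sum of waiting times = 73
Average waiting time = 73/6 = 12.1667

12.1667


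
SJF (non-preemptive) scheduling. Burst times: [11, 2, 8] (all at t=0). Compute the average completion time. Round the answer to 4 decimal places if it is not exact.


SJF order (ascending): [2, 8, 11]
Completion times:
  Job 1: burst=2, C=2
  Job 2: burst=8, C=10
  Job 3: burst=11, C=21
Average completion = 33/3 = 11.0

11.0


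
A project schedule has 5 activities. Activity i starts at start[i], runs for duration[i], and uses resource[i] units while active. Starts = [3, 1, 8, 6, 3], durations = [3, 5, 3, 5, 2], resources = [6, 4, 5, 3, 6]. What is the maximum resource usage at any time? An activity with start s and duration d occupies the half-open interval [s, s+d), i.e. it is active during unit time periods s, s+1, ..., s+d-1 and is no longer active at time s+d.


Each activity i is active on [start_i, start_i + duration_i).
Compute total resource usage per time slot:
  t=0: active resources = [], total = 0
  t=1: active resources = [4], total = 4
  t=2: active resources = [4], total = 4
  t=3: active resources = [6, 4, 6], total = 16
  t=4: active resources = [6, 4, 6], total = 16
  t=5: active resources = [6, 4], total = 10
  t=6: active resources = [3], total = 3
  t=7: active resources = [3], total = 3
  t=8: active resources = [5, 3], total = 8
  t=9: active resources = [5, 3], total = 8
  t=10: active resources = [5, 3], total = 8
Peak resource demand = 16

16


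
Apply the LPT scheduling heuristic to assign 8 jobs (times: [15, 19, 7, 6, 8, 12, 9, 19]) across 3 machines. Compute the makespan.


Sort jobs in decreasing order (LPT): [19, 19, 15, 12, 9, 8, 7, 6]
Assign each job to the least loaded machine:
  Machine 1: jobs [19, 9], load = 28
  Machine 2: jobs [19, 8, 7], load = 34
  Machine 3: jobs [15, 12, 6], load = 33
Makespan = max load = 34

34


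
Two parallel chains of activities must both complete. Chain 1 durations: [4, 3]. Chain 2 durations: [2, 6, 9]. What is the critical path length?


Path A total = 4 + 3 = 7
Path B total = 2 + 6 + 9 = 17
Critical path = longest path = max(7, 17) = 17

17


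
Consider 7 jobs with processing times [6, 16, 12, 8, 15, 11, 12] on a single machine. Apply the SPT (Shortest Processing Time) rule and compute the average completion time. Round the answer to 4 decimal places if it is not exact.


Sort jobs by processing time (SPT order): [6, 8, 11, 12, 12, 15, 16]
Compute completion times sequentially:
  Job 1: processing = 6, completes at 6
  Job 2: processing = 8, completes at 14
  Job 3: processing = 11, completes at 25
  Job 4: processing = 12, completes at 37
  Job 5: processing = 12, completes at 49
  Job 6: processing = 15, completes at 64
  Job 7: processing = 16, completes at 80
Sum of completion times = 275
Average completion time = 275/7 = 39.2857

39.2857


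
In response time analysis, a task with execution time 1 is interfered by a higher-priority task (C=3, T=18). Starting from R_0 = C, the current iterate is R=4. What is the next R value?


R_next = C + ceil(R_prev / T_hp) * C_hp
ceil(4 / 18) = ceil(0.2222) = 1
Interference = 1 * 3 = 3
R_next = 1 + 3 = 4
R_next = R_prev, so the iteration has converged (response time = 4).

4


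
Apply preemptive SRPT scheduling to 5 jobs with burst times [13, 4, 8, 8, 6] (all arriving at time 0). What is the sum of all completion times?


Since all jobs arrive at t=0, SRPT equals SPT ordering.
SPT order: [4, 6, 8, 8, 13]
Completion times:
  Job 1: p=4, C=4
  Job 2: p=6, C=10
  Job 3: p=8, C=18
  Job 4: p=8, C=26
  Job 5: p=13, C=39
Total completion time = 4 + 10 + 18 + 26 + 39 = 97

97


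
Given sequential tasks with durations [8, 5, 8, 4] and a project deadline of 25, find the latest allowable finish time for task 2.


LF(activity 2) = deadline - sum of successor durations
Successors: activities 3 through 4 with durations [8, 4]
Sum of successor durations = 12
LF = 25 - 12 = 13

13


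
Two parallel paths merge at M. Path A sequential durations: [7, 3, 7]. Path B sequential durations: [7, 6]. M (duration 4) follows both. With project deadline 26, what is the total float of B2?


Forward pass: ES(B2) = sum of predecessors on chain B = 7
EF = ES + duration = 7 + 6 = 13
Backward pass: LF(M) = deadline = 26; LS(M) = 26 - 4 = 22
LF(B2) = LS(M) - sum(successors on chain B) = 22 - 0 = 22
LS = LF - duration = 22 - 6 = 16
Total float = LS - ES = 16 - 7 = 9

9


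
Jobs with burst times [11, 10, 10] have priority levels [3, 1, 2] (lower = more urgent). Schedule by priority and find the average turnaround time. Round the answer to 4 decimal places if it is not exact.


Sort by priority (ascending = highest first):
Order: [(1, 10), (2, 10), (3, 11)]
Completion times:
  Priority 1, burst=10, C=10
  Priority 2, burst=10, C=20
  Priority 3, burst=11, C=31
Average turnaround = 61/3 = 20.3333

20.3333


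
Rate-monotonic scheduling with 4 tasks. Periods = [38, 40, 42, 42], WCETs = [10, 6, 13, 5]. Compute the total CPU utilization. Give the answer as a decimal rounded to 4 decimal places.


Compute individual utilizations (exact fractions):
  Task 1: C/T = 10/38 = 5/19 (approx. 0.2632)
  Task 2: C/T = 6/40 = 3/20 (approx. 0.15)
  Task 3: C/T = 13/42 (approx. 0.3095)
  Task 4: C/T = 5/42 (approx. 0.119)
Total utilization U = 5/19 + 3/20 + 13/42 + 5/42 = 2239/2660
Rounded to 4 decimal places: U = 0.8417
RM (Liu & Layland) bound for 4 tasks = 0.756828; compare with U = 2239/2660 (approx. 0.841729)
bound < U <= 1, so the RM sufficient condition is not met (inconclusive; an exact test such as response-time analysis is needed).

0.8417


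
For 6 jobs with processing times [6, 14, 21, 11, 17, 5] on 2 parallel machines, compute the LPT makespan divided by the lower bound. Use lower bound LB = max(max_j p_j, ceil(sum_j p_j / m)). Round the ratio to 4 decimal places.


LPT order: [21, 17, 14, 11, 6, 5]
Machine loads after assignment: [37, 37]
LPT makespan = 37
Lower bound = max(max_job, ceil(total/2)) = max(21, 37) = 37
Ratio = 37 / 37 = 1.0

1.0


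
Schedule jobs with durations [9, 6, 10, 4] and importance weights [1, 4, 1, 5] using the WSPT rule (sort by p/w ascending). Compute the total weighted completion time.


Compute p/w ratios and sort ascending (WSPT): [(4, 5), (6, 4), (9, 1), (10, 1)]
Compute weighted completion times:
  Job (p=4,w=5): C=4, w*C=5*4=20
  Job (p=6,w=4): C=10, w*C=4*10=40
  Job (p=9,w=1): C=19, w*C=1*19=19
  Job (p=10,w=1): C=29, w*C=1*29=29
Total weighted completion time = 108

108


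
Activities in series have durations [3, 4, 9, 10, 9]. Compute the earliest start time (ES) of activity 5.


Activity 5 starts after activities 1 through 4 complete.
Predecessor durations: [3, 4, 9, 10]
ES = 3 + 4 + 9 + 10 = 26

26


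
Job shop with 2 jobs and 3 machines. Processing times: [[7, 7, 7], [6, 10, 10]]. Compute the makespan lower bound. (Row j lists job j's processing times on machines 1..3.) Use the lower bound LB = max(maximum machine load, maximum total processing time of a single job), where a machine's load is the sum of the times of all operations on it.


Machine loads:
  Machine 1: 7 + 6 = 13
  Machine 2: 7 + 10 = 17
  Machine 3: 7 + 10 = 17
Max machine load = 17
Job totals:
  Job 1: 21
  Job 2: 26
Max job total = 26
Lower bound = max(17, 26) = 26

26


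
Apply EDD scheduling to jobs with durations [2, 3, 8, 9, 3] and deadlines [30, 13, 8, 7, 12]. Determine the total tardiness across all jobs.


Sort by due date (EDD order): [(9, 7), (8, 8), (3, 12), (3, 13), (2, 30)]
Compute completion times and tardiness:
  Job 1: p=9, d=7, C=9, tardiness=max(0,9-7)=2
  Job 2: p=8, d=8, C=17, tardiness=max(0,17-8)=9
  Job 3: p=3, d=12, C=20, tardiness=max(0,20-12)=8
  Job 4: p=3, d=13, C=23, tardiness=max(0,23-13)=10
  Job 5: p=2, d=30, C=25, tardiness=max(0,25-30)=0
Total tardiness = 29

29


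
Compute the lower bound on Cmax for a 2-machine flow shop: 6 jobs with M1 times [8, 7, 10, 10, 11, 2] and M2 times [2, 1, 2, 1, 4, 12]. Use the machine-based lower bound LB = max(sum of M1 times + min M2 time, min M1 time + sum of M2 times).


LB1 = sum(M1 times) + min(M2 times) = 48 + 1 = 49
LB2 = min(M1 times) + sum(M2 times) = 2 + 22 = 24
Lower bound = max(LB1, LB2) = max(49, 24) = 49

49


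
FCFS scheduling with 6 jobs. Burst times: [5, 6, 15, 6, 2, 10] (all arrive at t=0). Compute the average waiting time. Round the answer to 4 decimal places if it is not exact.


FCFS order (as given): [5, 6, 15, 6, 2, 10]
Waiting times:
  Job 1: wait = 0
  Job 2: wait = 5
  Job 3: wait = 11
  Job 4: wait = 26
  Job 5: wait = 32
  Job 6: wait = 34
Sum of waiting times = 108
Average waiting time = 108/6 = 18.0

18.0


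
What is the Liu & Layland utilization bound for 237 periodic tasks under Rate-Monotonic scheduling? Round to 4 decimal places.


Compute 2^(1/237) = 1.0029289527
Subtract 1: 1.0029289527 - 1 = 0.0029289527
Multiply by n: 237 * 0.0029289527 = 0.6941617899
Round to 4 dp: 0.6942

0.6942


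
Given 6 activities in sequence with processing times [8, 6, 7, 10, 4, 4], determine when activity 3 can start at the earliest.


Activity 3 starts after activities 1 through 2 complete.
Predecessor durations: [8, 6]
ES = 8 + 6 = 14

14


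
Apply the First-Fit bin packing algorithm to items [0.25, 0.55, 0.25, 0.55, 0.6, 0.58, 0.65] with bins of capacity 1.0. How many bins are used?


Place items sequentially using First-Fit:
  Item 0.25 -> new Bin 1
  Item 0.55 -> Bin 1 (now 0.8)
  Item 0.25 -> new Bin 2
  Item 0.55 -> Bin 2 (now 0.8)
  Item 0.6 -> new Bin 3
  Item 0.58 -> new Bin 4
  Item 0.65 -> new Bin 5
Total bins used = 5

5


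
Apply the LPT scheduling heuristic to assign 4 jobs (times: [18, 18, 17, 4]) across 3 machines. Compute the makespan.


Sort jobs in decreasing order (LPT): [18, 18, 17, 4]
Assign each job to the least loaded machine:
  Machine 1: jobs [18], load = 18
  Machine 2: jobs [18], load = 18
  Machine 3: jobs [17, 4], load = 21
Makespan = max load = 21

21


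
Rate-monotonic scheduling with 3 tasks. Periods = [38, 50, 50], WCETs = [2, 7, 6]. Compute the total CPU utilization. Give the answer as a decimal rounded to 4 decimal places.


Compute individual utilizations (exact fractions):
  Task 1: C/T = 2/38 = 1/19 (approx. 0.0526)
  Task 2: C/T = 7/50 (approx. 0.14)
  Task 3: C/T = 6/50 = 3/25 (approx. 0.12)
Total utilization U = 1/19 + 7/50 + 3/25 = 297/950
Rounded to 4 decimal places: U = 0.3126
RM (Liu & Layland) bound for 3 tasks = 0.779763; compare with U = 297/950 (approx. 0.312632)
U <= bound, so schedulable by RM sufficient condition.

0.3126


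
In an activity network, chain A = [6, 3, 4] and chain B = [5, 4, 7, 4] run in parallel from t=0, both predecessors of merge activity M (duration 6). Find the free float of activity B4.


ES(B4) = sum of predecessors on chain B = 16
EF(B4) = ES + duration = 16 + 4 = 20
Successor of B4 is M. ES(M) = max(sum(A), sum(B)) = max(13, 20) = 20
Free float = ES(successor) - EF(current) = 20 - 20 = 0

0


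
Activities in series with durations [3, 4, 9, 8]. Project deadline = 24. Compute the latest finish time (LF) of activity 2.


LF(activity 2) = deadline - sum of successor durations
Successors: activities 3 through 4 with durations [9, 8]
Sum of successor durations = 17
LF = 24 - 17 = 7

7


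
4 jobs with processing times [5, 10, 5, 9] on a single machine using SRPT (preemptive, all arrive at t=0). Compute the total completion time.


Since all jobs arrive at t=0, SRPT equals SPT ordering.
SPT order: [5, 5, 9, 10]
Completion times:
  Job 1: p=5, C=5
  Job 2: p=5, C=10
  Job 3: p=9, C=19
  Job 4: p=10, C=29
Total completion time = 5 + 10 + 19 + 29 = 63

63


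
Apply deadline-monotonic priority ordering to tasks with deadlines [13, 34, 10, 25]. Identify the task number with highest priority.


Sort tasks by relative deadline (ascending):
  Task 3: deadline = 10
  Task 1: deadline = 13
  Task 4: deadline = 25
  Task 2: deadline = 34
Priority order (highest first): [3, 1, 4, 2]
Highest priority task = 3

3


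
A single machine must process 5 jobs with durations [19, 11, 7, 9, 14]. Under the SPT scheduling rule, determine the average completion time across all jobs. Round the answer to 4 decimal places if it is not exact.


Sort jobs by processing time (SPT order): [7, 9, 11, 14, 19]
Compute completion times sequentially:
  Job 1: processing = 7, completes at 7
  Job 2: processing = 9, completes at 16
  Job 3: processing = 11, completes at 27
  Job 4: processing = 14, completes at 41
  Job 5: processing = 19, completes at 60
Sum of completion times = 151
Average completion time = 151/5 = 30.2

30.2


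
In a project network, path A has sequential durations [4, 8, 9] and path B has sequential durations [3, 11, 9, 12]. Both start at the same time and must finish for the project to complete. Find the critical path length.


Path A total = 4 + 8 + 9 = 21
Path B total = 3 + 11 + 9 + 12 = 35
Critical path = longest path = max(21, 35) = 35

35


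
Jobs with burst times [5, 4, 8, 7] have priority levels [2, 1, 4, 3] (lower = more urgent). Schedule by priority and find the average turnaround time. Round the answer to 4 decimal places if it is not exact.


Sort by priority (ascending = highest first):
Order: [(1, 4), (2, 5), (3, 7), (4, 8)]
Completion times:
  Priority 1, burst=4, C=4
  Priority 2, burst=5, C=9
  Priority 3, burst=7, C=16
  Priority 4, burst=8, C=24
Average turnaround = 53/4 = 13.25

13.25


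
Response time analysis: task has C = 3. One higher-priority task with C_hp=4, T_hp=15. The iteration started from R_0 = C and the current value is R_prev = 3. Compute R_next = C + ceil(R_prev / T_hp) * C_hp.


R_next = C + ceil(R_prev / T_hp) * C_hp
ceil(3 / 15) = ceil(0.2) = 1
Interference = 1 * 4 = 4
R_next = 3 + 4 = 7

7


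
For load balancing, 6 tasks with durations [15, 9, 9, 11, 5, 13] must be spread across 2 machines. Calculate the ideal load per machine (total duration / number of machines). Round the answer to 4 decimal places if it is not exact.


Total processing time = 15 + 9 + 9 + 11 + 5 + 13 = 62
Number of machines = 2
Ideal balanced load = 62 / 2 = 31.0

31.0


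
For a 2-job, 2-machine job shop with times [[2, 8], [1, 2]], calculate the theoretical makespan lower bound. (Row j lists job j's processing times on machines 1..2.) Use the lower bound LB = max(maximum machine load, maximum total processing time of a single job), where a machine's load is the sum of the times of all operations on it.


Machine loads:
  Machine 1: 2 + 1 = 3
  Machine 2: 8 + 2 = 10
Max machine load = 10
Job totals:
  Job 1: 10
  Job 2: 3
Max job total = 10
Lower bound = max(10, 10) = 10

10


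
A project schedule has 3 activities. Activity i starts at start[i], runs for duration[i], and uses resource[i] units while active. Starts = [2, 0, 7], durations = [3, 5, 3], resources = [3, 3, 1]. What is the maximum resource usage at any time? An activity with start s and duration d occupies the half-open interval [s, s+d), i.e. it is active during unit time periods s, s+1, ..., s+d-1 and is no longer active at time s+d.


Each activity i is active on [start_i, start_i + duration_i).
Compute total resource usage per time slot:
  t=0: active resources = [3], total = 3
  t=1: active resources = [3], total = 3
  t=2: active resources = [3, 3], total = 6
  t=3: active resources = [3, 3], total = 6
  t=4: active resources = [3, 3], total = 6
  t=5: active resources = [], total = 0
  t=6: active resources = [], total = 0
  t=7: active resources = [1], total = 1
  t=8: active resources = [1], total = 1
  t=9: active resources = [1], total = 1
Peak resource demand = 6

6


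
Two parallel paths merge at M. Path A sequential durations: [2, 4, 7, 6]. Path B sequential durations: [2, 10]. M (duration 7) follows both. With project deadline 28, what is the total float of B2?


Forward pass: ES(B2) = sum of predecessors on chain B = 2
EF = ES + duration = 2 + 10 = 12
Backward pass: LF(M) = deadline = 28; LS(M) = 28 - 7 = 21
LF(B2) = LS(M) - sum(successors on chain B) = 21 - 0 = 21
LS = LF - duration = 21 - 10 = 11
Total float = LS - ES = 11 - 2 = 9

9


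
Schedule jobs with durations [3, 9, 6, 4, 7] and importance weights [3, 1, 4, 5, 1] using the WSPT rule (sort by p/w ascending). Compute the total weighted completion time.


Compute p/w ratios and sort ascending (WSPT): [(4, 5), (3, 3), (6, 4), (7, 1), (9, 1)]
Compute weighted completion times:
  Job (p=4,w=5): C=4, w*C=5*4=20
  Job (p=3,w=3): C=7, w*C=3*7=21
  Job (p=6,w=4): C=13, w*C=4*13=52
  Job (p=7,w=1): C=20, w*C=1*20=20
  Job (p=9,w=1): C=29, w*C=1*29=29
Total weighted completion time = 142

142


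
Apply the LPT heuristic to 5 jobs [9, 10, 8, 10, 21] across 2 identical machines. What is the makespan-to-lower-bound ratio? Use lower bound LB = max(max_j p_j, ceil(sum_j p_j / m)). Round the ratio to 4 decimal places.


LPT order: [21, 10, 10, 9, 8]
Machine loads after assignment: [29, 29]
LPT makespan = 29
Lower bound = max(max_job, ceil(total/2)) = max(21, 29) = 29
Ratio = 29 / 29 = 1.0

1.0


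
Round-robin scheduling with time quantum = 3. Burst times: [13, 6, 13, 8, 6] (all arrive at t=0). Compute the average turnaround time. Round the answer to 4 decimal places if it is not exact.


Time quantum = 3
Execution trace:
  J1 runs 3 units, time = 3
  J2 runs 3 units, time = 6
  J3 runs 3 units, time = 9
  J4 runs 3 units, time = 12
  J5 runs 3 units, time = 15
  J1 runs 3 units, time = 18
  J2 runs 3 units, time = 21
  J3 runs 3 units, time = 24
  J4 runs 3 units, time = 27
  J5 runs 3 units, time = 30
  J1 runs 3 units, time = 33
  J3 runs 3 units, time = 36
  J4 runs 2 units, time = 38
  J1 runs 3 units, time = 41
  J3 runs 3 units, time = 44
  J1 runs 1 units, time = 45
  J3 runs 1 units, time = 46
Finish times: [45, 21, 46, 38, 30]
Average turnaround = 180/5 = 36.0

36.0


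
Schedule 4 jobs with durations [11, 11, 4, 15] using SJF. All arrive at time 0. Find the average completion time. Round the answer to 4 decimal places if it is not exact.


SJF order (ascending): [4, 11, 11, 15]
Completion times:
  Job 1: burst=4, C=4
  Job 2: burst=11, C=15
  Job 3: burst=11, C=26
  Job 4: burst=15, C=41
Average completion = 86/4 = 21.5

21.5


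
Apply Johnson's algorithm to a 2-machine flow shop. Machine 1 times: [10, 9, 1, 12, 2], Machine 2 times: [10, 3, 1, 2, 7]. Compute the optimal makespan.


Apply Johnson's rule:
  Group 1 (a <= b): [(3, 1, 1), (5, 2, 7), (1, 10, 10)]
  Group 2 (a > b): [(2, 9, 3), (4, 12, 2)]
Optimal job order: [3, 5, 1, 2, 4]
Schedule:
  Job 3: M1 done at 1, M2 done at 2
  Job 5: M1 done at 3, M2 done at 10
  Job 1: M1 done at 13, M2 done at 23
  Job 2: M1 done at 22, M2 done at 26
  Job 4: M1 done at 34, M2 done at 36
Makespan = 36

36


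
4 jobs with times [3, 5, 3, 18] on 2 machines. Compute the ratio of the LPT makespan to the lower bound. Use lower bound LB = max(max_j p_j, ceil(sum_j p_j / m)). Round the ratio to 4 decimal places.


LPT order: [18, 5, 3, 3]
Machine loads after assignment: [18, 11]
LPT makespan = 18
Lower bound = max(max_job, ceil(total/2)) = max(18, 15) = 18
Ratio = 18 / 18 = 1.0

1.0


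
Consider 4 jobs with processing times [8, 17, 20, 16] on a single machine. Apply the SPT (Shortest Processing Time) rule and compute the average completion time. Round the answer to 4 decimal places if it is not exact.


Sort jobs by processing time (SPT order): [8, 16, 17, 20]
Compute completion times sequentially:
  Job 1: processing = 8, completes at 8
  Job 2: processing = 16, completes at 24
  Job 3: processing = 17, completes at 41
  Job 4: processing = 20, completes at 61
Sum of completion times = 134
Average completion time = 134/4 = 33.5

33.5


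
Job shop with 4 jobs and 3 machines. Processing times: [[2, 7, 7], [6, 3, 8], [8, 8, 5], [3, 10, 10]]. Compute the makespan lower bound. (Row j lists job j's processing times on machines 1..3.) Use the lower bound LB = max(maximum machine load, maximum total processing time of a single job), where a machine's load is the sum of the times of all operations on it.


Machine loads:
  Machine 1: 2 + 6 + 8 + 3 = 19
  Machine 2: 7 + 3 + 8 + 10 = 28
  Machine 3: 7 + 8 + 5 + 10 = 30
Max machine load = 30
Job totals:
  Job 1: 16
  Job 2: 17
  Job 3: 21
  Job 4: 23
Max job total = 23
Lower bound = max(30, 23) = 30

30


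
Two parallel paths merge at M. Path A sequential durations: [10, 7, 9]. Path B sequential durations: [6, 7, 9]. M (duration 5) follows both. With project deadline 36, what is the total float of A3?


Forward pass: ES(A3) = sum of predecessors on chain A = 17
EF = ES + duration = 17 + 9 = 26
Backward pass: LF(M) = deadline = 36; LS(M) = 36 - 5 = 31
LF(A3) = LS(M) - sum(successors on chain A) = 31 - 0 = 31
LS = LF - duration = 31 - 9 = 22
Total float = LS - ES = 22 - 17 = 5

5
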